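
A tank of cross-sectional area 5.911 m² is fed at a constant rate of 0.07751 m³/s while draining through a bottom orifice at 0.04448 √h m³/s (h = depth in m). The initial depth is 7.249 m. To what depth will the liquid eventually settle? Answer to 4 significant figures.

A dh/dt = Q_in − 0.04448 √h. Steady state requires inflow = outflow:
Q_in = 0.04448 √h_ss ⇒ √h_ss = 0.07751/0.04448 = 1.74258.
h_ss = 1.74258² = 3.03659 m. (Since h₀ = 7.249 m > h_ss, the level will fall toward this value.)

3.037 m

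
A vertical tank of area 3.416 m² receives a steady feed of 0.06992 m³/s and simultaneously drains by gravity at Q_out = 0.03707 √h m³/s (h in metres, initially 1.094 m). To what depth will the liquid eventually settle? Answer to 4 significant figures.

Volume balance on the tank: A dh/dt = Q_in − 0.03707 √h. At steady state dh/dt = 0:
Q_in = 0.03707 √h_ss ⇒ √h_ss = 0.06992/0.03707 = 1.88616.
h_ss = 1.88616² = 3.55760 m. (Since h₀ = 1.094 m < h_ss, the level will rise toward this value.)

3.558 m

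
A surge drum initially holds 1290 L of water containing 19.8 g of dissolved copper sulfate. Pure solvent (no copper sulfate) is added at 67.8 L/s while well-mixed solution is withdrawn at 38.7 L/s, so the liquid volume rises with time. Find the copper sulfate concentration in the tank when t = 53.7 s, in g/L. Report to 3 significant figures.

0.00242 g/L

Let m(t) be the amount of copper sulfate. Volume: V(t) = V₀ + (Q_in − Q_out) t = 1290 + 29.100 t; V(53.7) = 2852.7 L.
Solute balance: dm/dt = 0 − Q_out C = −Q_out m/V(t).
dm/m = −Q_out dt/(V₀ + 29.100 t); integrating gives ln(m/m₀) = −(Q_out/(Q_in−Q_out)) ln(V/V₀).
m = m₀ (V₀/V)^(Q_out/(Q_in−Q_out)) = 19.8 × (1290/2852.7)^(1.3299) = 6.8913 g.
C = m/V = 6.8913/2852.7 = 0.0024157 g/L.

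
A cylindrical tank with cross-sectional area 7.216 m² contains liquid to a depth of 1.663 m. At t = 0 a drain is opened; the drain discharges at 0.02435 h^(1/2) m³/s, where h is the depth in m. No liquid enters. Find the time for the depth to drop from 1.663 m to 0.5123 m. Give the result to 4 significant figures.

A dh/dt = −Q_out = −0.02435 √h.
Separate and integrate: 2(√h − √h₀) = −(0.02435/A) t.
t = 2A(√h₀ − √h)/0.02435 = 2·7.216·(√1.663 − √0.5123)/0.02435
  = 14.4320 × (1.28957 − 0.715751) / 0.02435 = 340.099 s.

340.1 s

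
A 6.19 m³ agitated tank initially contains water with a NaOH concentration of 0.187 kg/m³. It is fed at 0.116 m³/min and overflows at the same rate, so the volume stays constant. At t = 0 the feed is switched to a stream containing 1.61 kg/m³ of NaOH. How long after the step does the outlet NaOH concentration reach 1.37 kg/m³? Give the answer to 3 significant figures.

95.0 min

Accumulation = in − out for the solute gives V dC/dt = Q(C_in − C), so τ = V/Q = 53.362 min.
C(t) = C_in + (C₀ − C_in) e^(−t/τ). Set C = 1.37 and solve for t:
e^(−t/τ) = (C − C_in)/(C₀ − C_in) = (1.37 − 1.61)/(0.187 − 1.61) = 0.16866
t = −τ ln(…) = 53.362 × 1.7799 = 94.978 min.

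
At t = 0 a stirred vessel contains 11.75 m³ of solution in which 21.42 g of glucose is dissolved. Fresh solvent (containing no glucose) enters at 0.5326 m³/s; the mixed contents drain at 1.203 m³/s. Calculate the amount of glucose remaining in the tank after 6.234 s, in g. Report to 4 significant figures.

Let m(t) be the amount of glucose. Volume: V(t) = V₀ + (Q_in − Q_out) t = 11.75 − 0.670400 t; V(6.234) = 7.57073 m³.
No glucose enters, so dm/dt = −Q_out · (m/V).
dm/m = −Q_out dt/(V₀ − 0.670400 t); integrating gives ln(m/m₀) = −(Q_out/(Q_in−Q_out)) ln(V/V₀).
m = m₀ (V₀/V)^(Q_out/(Q_in−Q_out)) = 21.42 × (11.75/7.57073)^(-1.79445) = 9.73326 g.

9.733 g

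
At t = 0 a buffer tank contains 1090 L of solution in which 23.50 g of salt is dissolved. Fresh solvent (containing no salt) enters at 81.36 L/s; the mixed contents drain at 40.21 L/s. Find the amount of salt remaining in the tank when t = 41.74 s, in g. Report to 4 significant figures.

9.323 g

Total volume: dV/dt = Q_in − Q_out = 41.1500 L/s, so V(t) = 1090 + 41.1500 t and V(41.74) = 2807.60 L.
Solute balance: dm/dt = 0 − Q_out C = −Q_out m/V(t).
dm/m = −Q_out dt/(V₀ + 41.1500 t); integrating gives ln(m/m₀) = −(Q_out/(Q_in−Q_out)) ln(V/V₀).
m = m₀ (V₀/V)^(Q_out/(Q_in−Q_out)) = 23.50 × (1090/2807.60)^(0.977157) = 9.32278 g.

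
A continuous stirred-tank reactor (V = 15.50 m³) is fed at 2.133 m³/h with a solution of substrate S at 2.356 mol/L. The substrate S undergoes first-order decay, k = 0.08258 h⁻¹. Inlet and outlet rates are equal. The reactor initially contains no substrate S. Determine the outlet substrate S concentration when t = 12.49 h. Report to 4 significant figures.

Species balance: V dC/dt = Q C_in − Q C − k V C.
dC/dt = (Q/V) C_in − (Q/V + k) C; effective rate a = Q/V + k = 0.137613 + 0.08258 = 0.220193 h⁻¹.
C_ss = Q C_in/(Q + kV) = 1.47242 mol/L; C(t) = C_ss + (C₀ − C_ss) e^(−a t).
C(12.49) = 1.47242 + (-1.47242)·e^(−0.220193·12.49) = 1.47242 + (-1.47242)·0.0639145 = 1.37831 mol/L.

1.378 mol/L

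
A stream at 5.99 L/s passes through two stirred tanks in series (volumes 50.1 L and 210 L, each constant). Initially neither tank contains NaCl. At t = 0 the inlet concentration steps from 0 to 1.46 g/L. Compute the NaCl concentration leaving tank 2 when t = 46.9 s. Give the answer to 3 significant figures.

0.958 g/L

Species balance on tank i: dCᵢ/dt = (Cᵢ₋₁ − Cᵢ)/τᵢ with τᵢ = Vᵢ/Q.
τ₁ = 50.1/5.99 = 8.3639 s; τ₂ = 210/5.99 = 35.058 s.
Tank 1: C₁ = C_in(1 − e^(−t/τ₁)). Tank 2 (τ₁ ≠ τ₂): C₂ = C_in[1 − (τ₁ e^(−t/τ₁) − τ₂ e^(−t/τ₂))/(τ₁ − τ₂)].
At t = 46.9: e^(−t/τ₁) = 0.0036706, e^(−t/τ₂) = 0.26243.
C₂ = 1.46·[1 − (8.3639·0.0036706 − 35.058·0.26243)/(-26.694)] = 1.46·0.65649 = 0.95848 g/L.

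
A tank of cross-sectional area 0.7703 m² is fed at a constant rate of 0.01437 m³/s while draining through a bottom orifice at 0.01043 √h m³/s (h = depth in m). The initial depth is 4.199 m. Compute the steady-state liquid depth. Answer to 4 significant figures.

1.898 m

Unsteady balance on liquid volume: A dh/dt = Q_in − 0.01043 √h. At steady state dh/dt = 0:
Q_in = 0.01043 √h_ss ⇒ √h_ss = 0.01437/0.01043 = 1.37776.
h_ss = 1.37776² = 1.89821 m. (Since h₀ = 4.199 m > h_ss, the level will fall toward this value.)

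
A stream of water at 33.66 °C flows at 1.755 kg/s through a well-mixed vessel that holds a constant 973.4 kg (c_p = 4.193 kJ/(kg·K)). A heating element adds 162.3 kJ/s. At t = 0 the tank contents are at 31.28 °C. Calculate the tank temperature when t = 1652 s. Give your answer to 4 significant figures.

54.47 °C

First-law balance (no shaft work): M c_p dT/dt = ṁ c_p (T_in − T) + 162.3.
Rearrange: dT/dt = (T_ss − T)/τ with τ = M/ṁ = 554.644 s and T_ss = T_in + Q̇/(ṁ c_p) = 55.7155 °C.
Solution: T(t) = T_ss + (T₀ − T_ss) e^(−t/τ).
T(1652) = 55.7155 + (-24.4355)·e^(−1652/554.644) = 55.7155 + (-24.4355)·0.0508697 = 54.4725 °C.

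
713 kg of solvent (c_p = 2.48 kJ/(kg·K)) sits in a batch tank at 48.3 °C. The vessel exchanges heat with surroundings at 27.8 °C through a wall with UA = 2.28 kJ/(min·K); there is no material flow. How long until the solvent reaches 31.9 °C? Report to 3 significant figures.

Lumped-capacitance energy balance: M c_p dT/dt = UA(T_amb − T).
τ = M c_p/UA = 775.54 min; T_ss = T_amb = 27.800 °C.
T(t) = T_ss + (T₀ − T_ss)e^(−t/τ); set T = 31.9:
t = −τ ln[(T − T_ss)/(T₀ − T_ss)] = −775.54 · ln(0.20000) = 1248.2 min.

1250 min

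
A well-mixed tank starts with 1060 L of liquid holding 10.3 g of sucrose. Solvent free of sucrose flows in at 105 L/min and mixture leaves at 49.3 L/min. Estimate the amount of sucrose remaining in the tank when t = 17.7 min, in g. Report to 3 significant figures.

Total volume: dV/dt = Q_in − Q_out = 55.700 L/min, so V(t) = 1060 + 55.700 t and V(17.7) = 2045.9 L.
Solute balance: dm/dt = 0 − Q_out C = −Q_out m/V(t).
Separate: dm/m = −Q_out dt/V(t) ⇒ ln(m/m₀) = −(Q_out/(Q_in−Q_out)) ln(V/V₀).
m = m₀ (V₀/V)^(Q_out/(Q_in−Q_out)) = 10.3 × (1060/2045.9)^(0.88510) = 5.7554 g.

5.76 g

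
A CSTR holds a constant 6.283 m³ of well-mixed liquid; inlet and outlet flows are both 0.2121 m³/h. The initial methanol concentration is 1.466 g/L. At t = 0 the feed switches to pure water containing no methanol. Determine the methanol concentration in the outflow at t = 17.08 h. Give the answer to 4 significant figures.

Accumulation = in − out for the solute gives V dC/dt = Q(C_in − C).
Rewrite as dC/dt + C/τ = C_in/τ, τ = V/Q = 29.6228 h.
Solution: C(t) = C_in + (C₀ − C_in) e^(−t/τ).
C(17.08) = 0 + (1.466 − 0)·e^(−17.08/29.6228) = 0 + (1.46600)·0.561815 = 0.823621 g/L.

0.8236 g/L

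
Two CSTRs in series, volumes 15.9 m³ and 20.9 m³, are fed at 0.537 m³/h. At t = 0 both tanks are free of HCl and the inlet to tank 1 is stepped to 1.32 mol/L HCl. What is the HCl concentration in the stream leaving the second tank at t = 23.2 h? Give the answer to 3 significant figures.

Species balance on tank i: dCᵢ/dt = (Cᵢ₋₁ − Cᵢ)/τᵢ with τᵢ = Vᵢ/Q.
τ₁ = 15.9/0.537 = 29.609 h; τ₂ = 20.9/0.537 = 38.920 h.
Tank 1: C₁ = C_in(1 − e^(−t/τ₁)). Tank 2 (τ₁ ≠ τ₂): C₂ = C_in[1 − (τ₁ e^(−t/τ₁) − τ₂ e^(−t/τ₂))/(τ₁ − τ₂)].
At t = 23.2: e^(−t/τ₁) = 0.45678, e^(−t/τ₂) = 0.55096.
C₂ = 1.32·[1 − (29.609·0.45678 − 38.920·0.55096)/(-9.3110)] = 1.32·0.14956 = 0.19742 mol/L.

0.197 mol/L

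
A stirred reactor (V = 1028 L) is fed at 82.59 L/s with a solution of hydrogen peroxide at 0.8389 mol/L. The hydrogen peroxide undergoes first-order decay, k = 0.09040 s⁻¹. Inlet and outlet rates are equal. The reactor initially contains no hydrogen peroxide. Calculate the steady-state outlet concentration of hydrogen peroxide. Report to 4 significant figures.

Species balance: V dC/dt = Q C_in − Q C − k V C.
Steady state (dC/dt = 0): C_ss = Q C_in/(Q + kV) = C_in/(1 + kV/Q).
C_ss = 82.59·0.8389/(82.59 + 0.09040·1028) = 69.2848/175.521 = 0.394737 mol/L.

0.3947 mol/L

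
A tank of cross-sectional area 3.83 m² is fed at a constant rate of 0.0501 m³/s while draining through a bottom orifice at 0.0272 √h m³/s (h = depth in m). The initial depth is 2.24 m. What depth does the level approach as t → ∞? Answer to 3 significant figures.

A dh/dt = Q_in − 0.0272 √h. Steady state requires inflow = outflow:
Q_in = 0.0272 √h_ss ⇒ √h_ss = 0.0501/0.0272 = 1.8419.
h_ss = 1.8419² = 3.3926 m. (Since h₀ = 2.24 m < h_ss, the level will rise toward this value.)

3.39 m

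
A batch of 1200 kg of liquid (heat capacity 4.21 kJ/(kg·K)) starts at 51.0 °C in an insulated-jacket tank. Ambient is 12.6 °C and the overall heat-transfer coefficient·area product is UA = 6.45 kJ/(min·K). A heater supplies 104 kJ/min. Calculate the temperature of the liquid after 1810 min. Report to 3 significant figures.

30.9 °C

M c_p dT/dt = −UA(T − T_amb) + Q̇.
dT/dt = (T_ss − T)/τ with T_ss = T_amb + Q̇/UA = 12.6 + 104/6.45 = 28.724 °C, τ = M c_p/UA = 1200·4.21/6.45 = 783.26 min.
Solution: T(t) = T_ss + (T₀ − T_ss) e^(−t/τ).
T(1810) = 28.724 + (22.276)·0.099175 = 30.933 °C.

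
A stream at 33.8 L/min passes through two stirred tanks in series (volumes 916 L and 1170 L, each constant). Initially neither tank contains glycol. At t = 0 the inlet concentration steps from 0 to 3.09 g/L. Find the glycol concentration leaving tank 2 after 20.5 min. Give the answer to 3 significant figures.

Each tank obeys Vᵢ dCᵢ/dt = Q(Cᵢ₋₁ − Cᵢ), so τᵢ = Vᵢ/Q.
τ₁ = 916/33.8 = 27.101 min; τ₂ = 1170/33.8 = 34.615 min.
Tank 1: C₁ = C_in(1 − e^(−t/τ₁)). Tank 2 (τ₁ ≠ τ₂): C₂ = C_in[1 − (τ₁ e^(−t/τ₁) − τ₂ e^(−t/τ₂))/(τ₁ − τ₂)].
At t = 20.5: e^(−t/τ₁) = 0.46933, e^(−t/τ₂) = 0.55310.
C₂ = 3.09·[1 − (27.101·0.46933 − 34.615·0.55310)/(-7.5148)] = 3.09·0.14483 = 0.44752 g/L.

0.448 g/L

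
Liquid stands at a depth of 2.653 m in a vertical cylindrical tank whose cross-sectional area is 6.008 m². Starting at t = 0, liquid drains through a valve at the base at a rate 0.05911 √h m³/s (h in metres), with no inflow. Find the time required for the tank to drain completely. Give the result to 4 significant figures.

331.1 s

Volume balance on the tank: A dh/dt = −0.05911 √h.
∫ h^(−1/2) dh = −(0.05911/A) ∫ dt, giving 2√h = 2√h₀ − (0.05911/A) t.
Set h = 0: 2√h₀ = (0.05911/A) t_empty ⇒ t_empty = 2A√h₀/0.05911.
t_empty = 2·6.008·√2.653/0.05911 = 12.0160·1.62880/0.05911 = 331.106 s.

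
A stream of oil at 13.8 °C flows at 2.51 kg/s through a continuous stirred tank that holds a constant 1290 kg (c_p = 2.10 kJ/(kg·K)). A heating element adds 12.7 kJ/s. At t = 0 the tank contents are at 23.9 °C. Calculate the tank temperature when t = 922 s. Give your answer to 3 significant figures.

M c_p dT/dt = ṁ c_p (T_in − T) + Q̇.
τ = M/ṁ = 513.94 s; T_ss = T_in + Q̇/(ṁ c_p) = 13.8 + 12.7/(2.51·2.10) = 16.209 °C.
Solution: T(t) = T_ss + (T₀ − T_ss) e^(−t/τ).
T(922) = 16.209 + (7.6906)·e^(−922/513.94) = 16.209 + (7.6906)·0.16630 = 17.488 °C.

17.5 °C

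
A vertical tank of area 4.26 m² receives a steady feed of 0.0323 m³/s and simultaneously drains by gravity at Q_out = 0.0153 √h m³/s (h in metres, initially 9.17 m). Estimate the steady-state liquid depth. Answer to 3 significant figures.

Level balance: A dh/dt = 0.0323 − 0.0153 √h. Setting dh/dt = 0:
Q_in = 0.0153 √h_ss ⇒ √h_ss = 0.0323/0.0153 = 2.1111.
h_ss = 2.1111² = 4.4568 m. (Since h₀ = 9.17 m > h_ss, the level will fall toward this value.)

4.46 m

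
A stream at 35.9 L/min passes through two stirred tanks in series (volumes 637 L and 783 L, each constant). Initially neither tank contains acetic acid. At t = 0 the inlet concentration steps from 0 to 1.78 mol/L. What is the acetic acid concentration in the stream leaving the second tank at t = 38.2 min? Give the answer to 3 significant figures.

1.03 mol/L

Each tank obeys Vᵢ dCᵢ/dt = Q(Cᵢ₋₁ − Cᵢ), so τᵢ = Vᵢ/Q.
τ₁ = 637/35.9 = 17.744 min; τ₂ = 783/35.9 = 21.811 min.
Solving the cascade with C₁(0)=C₂(0)=0 gives C₂(t) = C_in[1 − (τ₁ e^(−t/τ₁) − τ₂ e^(−t/τ₂))/(τ₁ − τ₂)].
At t = 38.2: e^(−t/τ₁) = 0.11615, e^(−t/τ₂) = 0.17352.
C₂ = 1.78·[1 − (17.744·0.11615 − 21.811·0.17352)/(-4.0669)] = 1.78·0.57616 = 1.0256 mol/L.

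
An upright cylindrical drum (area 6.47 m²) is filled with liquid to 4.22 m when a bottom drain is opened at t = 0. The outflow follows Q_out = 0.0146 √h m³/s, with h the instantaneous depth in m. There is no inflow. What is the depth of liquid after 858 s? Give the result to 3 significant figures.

1.18 m

Mass balance (ρ constant): A dh/dt = −0.0146 √h.
∫ h^(−1/2) dh = −(0.0146/A) ∫ dt, giving 2√h = 2√h₀ − (0.0146/A) t.
√h = √4.22 − 0.0146·858/(2·6.47) = 2.0543 − 0.96807 = 1.0862.
h = 1.0862² = 1.1798 m.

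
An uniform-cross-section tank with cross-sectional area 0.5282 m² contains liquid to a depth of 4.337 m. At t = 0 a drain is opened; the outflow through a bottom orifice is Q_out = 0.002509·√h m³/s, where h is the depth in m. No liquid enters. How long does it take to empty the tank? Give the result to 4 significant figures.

A dh/dt = −Q_out = −0.002509 √h.
This is separable: 2 d(√h)/dt = −0.002509/A, so √h = √h₀ − (0.002509/(2A)) t.
Set h = 0: 2√h₀ = (0.002509/A) t_empty ⇒ t_empty = 2A√h₀/0.002509.
t_empty = 2·0.5282·√4.337/0.002509 = 1.05640·2.08255/0.002509 = 876.844 s.

876.8 s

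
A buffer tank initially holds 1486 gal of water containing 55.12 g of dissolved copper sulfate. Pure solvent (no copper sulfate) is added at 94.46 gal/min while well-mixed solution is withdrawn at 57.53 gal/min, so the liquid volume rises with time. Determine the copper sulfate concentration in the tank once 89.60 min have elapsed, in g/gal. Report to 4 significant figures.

Let m(t) be the amount of copper sulfate. Volume: V(t) = V₀ + (Q_in − Q_out) t = 1486 + 36.9300 t; V(89.60) = 4794.93 gal.
Species balance (pure solvent in): dm/dt = −Q_out · m/V(t).
dm/m = −Q_out dt/(V₀ + 36.9300 t); integrating gives ln(m/m₀) = −(Q_out/(Q_in−Q_out)) ln(V/V₀).
m = m₀ (V₀/V)^(Q_out/(Q_in−Q_out)) = 55.12 × (1486/4794.93)^(1.55781) = 8.88693 g.
C = m/V = 8.88693/4794.93 = 0.00185340 g/gal.

0.001853 g/gal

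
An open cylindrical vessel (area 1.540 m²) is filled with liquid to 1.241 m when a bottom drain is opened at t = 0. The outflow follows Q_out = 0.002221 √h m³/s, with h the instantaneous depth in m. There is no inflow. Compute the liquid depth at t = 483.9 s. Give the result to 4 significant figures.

A dh/dt = −Q_out = −0.002221 √h.
∫ h^(−1/2) dh = −(0.002221/A) ∫ dt, giving 2√h = 2√h₀ − (0.002221/A) t.
√h = √1.241 − 0.002221·483.9/(2·1.540) = 1.11400 − 0.348942 = 0.765060.
h = 0.765060² = 0.585316 m.

0.5853 m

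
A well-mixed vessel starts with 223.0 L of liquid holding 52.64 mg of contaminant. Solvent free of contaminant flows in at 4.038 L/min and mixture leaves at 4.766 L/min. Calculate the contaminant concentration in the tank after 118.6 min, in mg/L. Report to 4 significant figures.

Total volume: dV/dt = Q_in − Q_out = -0.728000 L/min, so V(t) = 223.0 − 0.728000 t and V(118.6) = 136.659 L.
Species balance (pure solvent in): dm/dt = −Q_out · m/V(t).
dm/m = −Q_out dt/(V₀ − 0.728000 t); integrating gives ln(m/m₀) = −(Q_out/(Q_in−Q_out)) ln(V/V₀).
m = m₀ (V₀/V)^(Q_out/(Q_in−Q_out)) = 52.64 × (223.0/136.659)^(-6.54670) = 2.13331 mg.
C = m/V = 2.13331/136.659 = 0.0156105 mg/L.

0.01561 mg/L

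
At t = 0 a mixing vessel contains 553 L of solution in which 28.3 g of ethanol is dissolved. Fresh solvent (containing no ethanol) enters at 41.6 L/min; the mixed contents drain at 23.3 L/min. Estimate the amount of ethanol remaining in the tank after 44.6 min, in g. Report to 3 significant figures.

8.92 g

Total volume: dV/dt = Q_in − Q_out = 18.300 L/min, so V(t) = 553 + 18.300 t and V(44.6) = 1369.2 L.
Species balance (pure solvent in): dm/dt = −Q_out · m/V(t).
dm/m = −Q_out dt/(V₀ + 18.300 t); integrating gives ln(m/m₀) = −(Q_out/(Q_in−Q_out)) ln(V/V₀).
m = m₀ (V₀/V)^(Q_out/(Q_in−Q_out)) = 28.3 × (553/1369.2)^(1.2732) = 8.9222 g.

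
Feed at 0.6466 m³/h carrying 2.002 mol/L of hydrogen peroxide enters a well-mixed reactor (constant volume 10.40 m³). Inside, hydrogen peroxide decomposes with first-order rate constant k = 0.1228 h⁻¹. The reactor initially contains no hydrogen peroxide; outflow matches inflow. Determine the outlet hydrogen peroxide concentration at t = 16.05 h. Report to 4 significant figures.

0.6383 mol/L

V dC/dt = Q(C_in − C) − k V C.
This is linear with rate a = Q/V + k = 0.184973 h⁻¹.
C_ss = Q C_in/(Q + kV) = 0.672911 mol/L; C(t) = C_ss + (C₀ − C_ss) e^(−a t).
C(16.05) = 0.672911 + (-0.672911)·e^(−0.184973·16.05) = 0.672911 + (-0.672911)·0.0513640 = 0.638348 mol/L.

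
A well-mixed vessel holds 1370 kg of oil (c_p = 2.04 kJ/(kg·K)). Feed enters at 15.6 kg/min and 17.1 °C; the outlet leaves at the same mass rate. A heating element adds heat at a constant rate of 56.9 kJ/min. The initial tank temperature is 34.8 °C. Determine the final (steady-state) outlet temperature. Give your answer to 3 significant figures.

Heat balance on the well-mixed liquid: M c_p dT/dt = ṁ c_p (T_in − T) + 56.9.
At steady state dT/dt = 0 ⇒ T_ss = T_in + Q̇/(ṁ c_p) = 17.1 + 56.9/(15.6·2.04) = 18.888 °C.

18.9 °C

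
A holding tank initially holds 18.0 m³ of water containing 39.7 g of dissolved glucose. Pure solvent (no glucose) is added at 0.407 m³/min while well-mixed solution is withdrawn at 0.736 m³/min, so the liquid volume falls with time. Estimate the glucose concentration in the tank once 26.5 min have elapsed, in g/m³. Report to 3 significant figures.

0.972 g/m³

Let m(t) be the amount of glucose. Volume: V(t) = V₀ + (Q_in − Q_out) t = 18.0 − 0.32900 t; V(26.5) = 9.2815 m³.
Solute balance: dm/dt = 0 − Q_out C = −Q_out m/V(t).
Separate: dm/m = −Q_out dt/V(t) ⇒ ln(m/m₀) = −(Q_out/(Q_in−Q_out)) ln(V/V₀).
m = m₀ (V₀/V)^(Q_out/(Q_in−Q_out)) = 39.7 × (18.0/9.2815)^(-2.2371) = 9.0216 g.
C = m/V = 9.0216/9.2815 = 0.97200 g/m³.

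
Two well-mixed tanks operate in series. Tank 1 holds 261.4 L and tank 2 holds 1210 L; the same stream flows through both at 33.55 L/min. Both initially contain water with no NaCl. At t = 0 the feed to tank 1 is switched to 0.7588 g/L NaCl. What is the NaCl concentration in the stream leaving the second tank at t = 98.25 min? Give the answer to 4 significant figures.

0.6953 g/L

Species balance on tank i: dCᵢ/dt = (Cᵢ₋₁ − Cᵢ)/τᵢ with τᵢ = Vᵢ/Q.
τ₁ = 261.4/33.55 = 7.79136 min; τ₂ = 1210/33.55 = 36.0656 min.
Tank 1: C₁ = C_in(1 − e^(−t/τ₁)). Tank 2 (τ₁ ≠ τ₂): C₂ = C_in[1 − (τ₁ e^(−t/τ₁) − τ₂ e^(−t/τ₂))/(τ₁ − τ₂)].
At t = 98.25: e^(−t/τ₁) = 3.33804e-06, e^(−t/τ₂) = 0.0655984.
C₂ = 0.7588·[1 − (7.79136·3.33804e-06 − 36.0656·0.0655984)/(-28.2742)] = 0.7588·0.916326 = 0.695308 g/L.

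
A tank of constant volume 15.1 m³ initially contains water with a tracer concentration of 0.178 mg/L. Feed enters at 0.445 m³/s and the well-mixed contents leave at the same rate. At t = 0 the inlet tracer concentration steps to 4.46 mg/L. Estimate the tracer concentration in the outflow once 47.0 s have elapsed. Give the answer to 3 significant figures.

Accumulation = in − out for the solute gives V dC/dt = Q(C_in − C).
Rewrite as dC/dt + C/τ = C_in/τ, τ = V/Q = 33.933 s.
C approaches C_in exponentially: C(t) = C_in + (C₀ − C_in) e^(−t/τ).
C(47.0) = 4.46 + (0.178 − 4.46)·e^(−47.0/33.933) = 4.46 + (-4.2820)·0.25030 = 3.3882 mg/L.

3.39 mg/L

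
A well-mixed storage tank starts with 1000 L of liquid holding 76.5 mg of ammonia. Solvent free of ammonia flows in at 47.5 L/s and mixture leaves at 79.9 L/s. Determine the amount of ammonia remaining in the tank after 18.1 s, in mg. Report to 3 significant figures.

Total volume: dV/dt = Q_in − Q_out = -32.400 L/s, so V(t) = 1000 − 32.400 t and V(18.1) = 413.56 L.
No ammonia enters, so dm/dt = −Q_out · (m/V).
Separate: dm/m = −Q_out dt/V(t) ⇒ ln(m/m₀) = −(Q_out/(Q_in−Q_out)) ln(V/V₀).
m = m₀ (V₀/V)^(Q_out/(Q_in−Q_out)) = 76.5 × (1000/413.56)^(-2.4660) = 8.6701 mg.

8.67 mg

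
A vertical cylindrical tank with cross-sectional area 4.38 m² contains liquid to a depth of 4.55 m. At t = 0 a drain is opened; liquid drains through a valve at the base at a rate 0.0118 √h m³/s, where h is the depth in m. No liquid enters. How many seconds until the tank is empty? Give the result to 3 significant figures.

1580 s

With no inflow, A dh/dt = −0.0118 √h.
This is separable: 2 d(√h)/dt = −0.0118/A, so √h = √h₀ − (0.0118/(2A)) t.
Set h = 0: 2√h₀ = (0.0118/A) t_empty ⇒ t_empty = 2A√h₀/0.0118.
t_empty = 2·4.38·√4.55/0.0118 = 8.7600·2.1331/0.0118 = 1583.5 s.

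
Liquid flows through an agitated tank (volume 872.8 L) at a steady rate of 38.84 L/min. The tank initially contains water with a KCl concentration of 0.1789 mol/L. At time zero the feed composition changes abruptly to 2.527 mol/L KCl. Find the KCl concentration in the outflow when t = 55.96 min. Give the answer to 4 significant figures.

Species balance on the tank: V dC/dt = Q(C_in − C).
Time constant τ = V/Q = 872.8/38.84 = 22.4717 min.
C approaches C_in exponentially: C(t) = C_in + (C₀ − C_in) e^(−t/τ).
C(55.96) = 2.527 + (0.1789 − 2.527)·e^(−55.96/22.4717) = 2.527 + (-2.34810)·0.0828896 = 2.33237 mol/L.

2.332 mol/L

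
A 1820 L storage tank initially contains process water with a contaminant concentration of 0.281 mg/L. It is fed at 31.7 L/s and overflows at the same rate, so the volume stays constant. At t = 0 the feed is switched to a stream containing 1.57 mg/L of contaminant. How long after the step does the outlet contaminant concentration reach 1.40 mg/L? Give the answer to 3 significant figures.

116 s

Species balance: V dC/dt = Q(C_in − C) ⇒ τ = V/Q = 57.413 s.
C(t) = C_in + (C₀ − C_in) e^(−t/τ). Set C = 1.40 and solve for t:
e^(−t/τ) = (C − C_in)/(C₀ − C_in) = (1.40 − 1.57)/(0.281 − 1.57) = 0.13189
t = −τ ln(…) = 57.413 × 2.0258 = 116.31 s.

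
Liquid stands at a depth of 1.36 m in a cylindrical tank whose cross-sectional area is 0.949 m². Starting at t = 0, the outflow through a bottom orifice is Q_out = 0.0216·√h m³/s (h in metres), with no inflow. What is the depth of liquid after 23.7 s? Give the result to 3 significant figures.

0.804 m

With no inflow, A dh/dt = −0.0216 √h.
Separate and integrate: 2(√h − √h₀) = −(0.0216/A) t.
√h = √1.36 − 0.0216·23.7/(2·0.949) = 1.1662 − 0.26972 = 0.89647.
h = 0.89647² = 0.80367 m.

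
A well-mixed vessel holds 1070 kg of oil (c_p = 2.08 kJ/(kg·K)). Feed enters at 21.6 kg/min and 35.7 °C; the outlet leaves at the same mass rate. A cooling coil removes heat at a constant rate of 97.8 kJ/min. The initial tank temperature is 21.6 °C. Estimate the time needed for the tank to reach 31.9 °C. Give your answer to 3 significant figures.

98.8 min

M c_p dT/dt = ṁ c_p (T_in − T) − Q̇.
τ = M/ṁ = 49.537 min; T_ss = T_in − Q̇/(ṁ c_p) = 33.523 °C.
T(t) = T_ss + (T₀ − T_ss) e^(−t/τ). Set T = 31.9:
e^(−t/τ) = (31.9 − 33.523)/(21.6 − 33.523) = 0.13614
t = −49.537 · ln(0.13614) = 98.782 min.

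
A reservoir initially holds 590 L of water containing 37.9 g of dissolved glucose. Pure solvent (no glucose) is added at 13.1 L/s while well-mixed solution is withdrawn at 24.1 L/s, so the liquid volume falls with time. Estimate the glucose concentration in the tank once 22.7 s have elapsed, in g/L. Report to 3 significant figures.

Let m(t) be the amount of glucose. Volume: V(t) = V₀ + (Q_in − Q_out) t = 590 − 11.000 t; V(22.7) = 340.30 L.
Solute balance: dm/dt = 0 − Q_out C = −Q_out m/V(t).
dm/m = −Q_out dt/(V₀ − 11.000 t); integrating gives ln(m/m₀) = −(Q_out/(Q_in−Q_out)) ln(V/V₀).
m = m₀ (V₀/V)^(Q_out/(Q_in−Q_out)) = 37.9 × (590/340.30)^(-2.1909) = 11.351 g.
C = m/V = 11.351/340.30 = 0.033356 g/L.

0.0334 g/L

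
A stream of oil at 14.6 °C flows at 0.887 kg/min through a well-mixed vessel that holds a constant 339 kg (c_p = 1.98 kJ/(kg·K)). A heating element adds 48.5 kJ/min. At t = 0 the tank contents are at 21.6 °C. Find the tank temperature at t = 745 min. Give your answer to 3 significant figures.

39.3 °C

Energy balance: M c_p dT/dt = ṁ c_p (T_in − T) + 48.5.
Rearrange: dT/dt = (T_ss − T)/τ with τ = M/ṁ = 382.19 min and T_ss = T_in + Q̇/(ṁ c_p) = 42.216 °C.
T approaches T_ss exponentially: T(t) = T_ss + (T₀ − T_ss) e^(−t/τ).
T(745) = 42.216 + (-20.616)·e^(−745/382.19) = 42.216 + (-20.616)·0.14237 = 39.280 °C.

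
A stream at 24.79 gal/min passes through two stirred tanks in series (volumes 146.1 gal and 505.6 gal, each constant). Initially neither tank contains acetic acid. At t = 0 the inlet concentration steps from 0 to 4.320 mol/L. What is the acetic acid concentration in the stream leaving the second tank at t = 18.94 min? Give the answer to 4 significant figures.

Species balance on tank i: dCᵢ/dt = (Cᵢ₋₁ − Cᵢ)/τᵢ with τᵢ = Vᵢ/Q.
τ₁ = 146.1/24.79 = 5.89351 min; τ₂ = 505.6/24.79 = 20.3953 min.
Solving the cascade with C₁(0)=C₂(0)=0 gives C₂(t) = C_in[1 − (τ₁ e^(−t/τ₁) − τ₂ e^(−t/τ₂))/(τ₁ − τ₂)].
At t = 18.94: e^(−t/τ₁) = 0.0402073, e^(−t/τ₂) = 0.395089.
C₂ = 4.320·[1 − (5.89351·0.0402073 − 20.3953·0.395089)/(-14.5018)] = 4.320·0.460688 = 1.99017 mol/L.

1.990 mol/L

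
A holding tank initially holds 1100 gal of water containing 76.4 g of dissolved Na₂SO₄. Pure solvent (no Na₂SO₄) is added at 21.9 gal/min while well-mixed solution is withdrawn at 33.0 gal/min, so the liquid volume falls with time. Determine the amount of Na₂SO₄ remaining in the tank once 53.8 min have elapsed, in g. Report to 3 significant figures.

Total volume: dV/dt = Q_in − Q_out = -11.100 gal/min, so V(t) = 1100 − 11.100 t and V(53.8) = 502.82 gal.
No Na₂SO₄ enters, so dm/dt = −Q_out · (m/V).
Separate: dm/m = −Q_out dt/V(t) ⇒ ln(m/m₀) = −(Q_out/(Q_in−Q_out)) ln(V/V₀).
m = m₀ (V₀/V)^(Q_out/(Q_in−Q_out)) = 76.4 × (1100/502.82)^(-2.9730) = 7.4532 g.

7.45 g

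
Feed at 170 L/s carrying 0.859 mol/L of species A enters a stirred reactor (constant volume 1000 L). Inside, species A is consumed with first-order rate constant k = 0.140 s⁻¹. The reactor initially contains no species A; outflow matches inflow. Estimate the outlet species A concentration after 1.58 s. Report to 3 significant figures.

0.182 mol/L

Accumulation = in − out − consumed: V dC/dt = Q C_in − Q C − k V C.
This is linear with rate a = Q/V + k = 0.31000 s⁻¹.
C_ss = Q C_in/(Q + kV) = 0.47106 mol/L; C(t) = C_ss + (C₀ − C_ss) e^(−a t).
C(1.58) = 0.47106 + (-0.47106)·e^(−0.31000·1.58) = 0.47106 + (-0.47106)·0.61275 = 0.18242 mol/L.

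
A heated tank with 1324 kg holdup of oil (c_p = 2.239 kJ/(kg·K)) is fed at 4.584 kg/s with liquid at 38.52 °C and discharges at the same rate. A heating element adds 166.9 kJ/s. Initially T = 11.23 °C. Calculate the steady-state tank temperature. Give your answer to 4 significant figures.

First-law balance (no shaft work): M c_p dT/dt = ṁ c_p (T_in − T) + 166.9.
At steady state dT/dt = 0 ⇒ T_ss = T_in + Q̇/(ṁ c_p) = 38.52 + 166.9/(4.584·2.239) = 54.7814 °C.

54.78 °C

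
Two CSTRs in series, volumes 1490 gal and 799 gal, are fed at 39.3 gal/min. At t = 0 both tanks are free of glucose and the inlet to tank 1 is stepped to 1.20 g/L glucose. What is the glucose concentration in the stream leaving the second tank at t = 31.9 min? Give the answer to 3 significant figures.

Each tank obeys Vᵢ dCᵢ/dt = Q(Cᵢ₋₁ − Cᵢ), so τᵢ = Vᵢ/Q.
τ₁ = 1490/39.3 = 37.913 min; τ₂ = 799/39.3 = 20.331 min.
Tank 1: C₁ = C_in(1 − e^(−t/τ₁)). Tank 2 (τ₁ ≠ τ₂): C₂ = C_in[1 − (τ₁ e^(−t/τ₁) − τ₂ e^(−t/τ₂))/(τ₁ − τ₂)].
At t = 31.9: e^(−t/τ₁) = 0.43111, e^(−t/τ₂) = 0.20824.
C₂ = 1.20·[1 − (37.913·0.43111 − 20.331·0.20824)/(17.583)] = 1.20·0.31119 = 0.37343 g/L.

0.373 g/L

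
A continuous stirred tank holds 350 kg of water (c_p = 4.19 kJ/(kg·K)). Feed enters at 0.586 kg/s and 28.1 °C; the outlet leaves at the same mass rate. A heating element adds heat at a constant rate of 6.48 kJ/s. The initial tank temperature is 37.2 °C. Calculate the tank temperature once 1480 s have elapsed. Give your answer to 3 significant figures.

31.3 °C

Energy balance: M c_p dT/dt = ṁ c_p (T_in − T) + 6.48.
Rearrange: dT/dt = (T_ss − T)/τ with τ = M/ṁ = 597.27 s and T_ss = T_in + Q̇/(ṁ c_p) = 30.739 °C.
T approaches T_ss exponentially: T(t) = T_ss + (T₀ − T_ss) e^(−t/τ).
T(1480) = 30.739 + (6.4609)·e^(−1480/597.27) = 30.739 + (6.4609)·0.083916 = 31.281 °C.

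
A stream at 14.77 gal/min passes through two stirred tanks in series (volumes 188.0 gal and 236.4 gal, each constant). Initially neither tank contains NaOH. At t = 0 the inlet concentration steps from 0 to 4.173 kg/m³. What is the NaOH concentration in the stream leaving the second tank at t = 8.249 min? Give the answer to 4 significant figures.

0.4776 kg/m³

Each tank obeys Vᵢ dCᵢ/dt = Q(Cᵢ₋₁ − Cᵢ), so τᵢ = Vᵢ/Q.
τ₁ = 188.0/14.77 = 12.7285 min; τ₂ = 236.4/14.77 = 16.0054 min.
Solving the cascade with C₁(0)=C₂(0)=0 gives C₂(t) = C_in[1 − (τ₁ e^(−t/τ₁) − τ₂ e^(−t/τ₂))/(τ₁ − τ₂)].
At t = 8.249: e^(−t/τ₁) = 0.523053, e^(−t/τ₂) = 0.597269.
C₂ = 4.173·[1 − (12.7285·0.523053 − 16.0054·0.597269)/(-3.27691)] = 4.173·0.114454 = 0.477616 kg/m³.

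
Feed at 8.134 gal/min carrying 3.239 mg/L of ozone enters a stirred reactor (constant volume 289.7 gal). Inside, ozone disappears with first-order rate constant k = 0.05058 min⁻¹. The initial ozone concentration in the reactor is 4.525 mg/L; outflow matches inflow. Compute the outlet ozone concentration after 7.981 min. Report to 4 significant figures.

V dC/dt = Q(C_in − C) − k V C.
This is linear with rate a = Q/V + k = 0.0786573 min⁻¹.
C_ss = Q C_in/(Q + kV) = 1.15619 mg/L; C(t) = C_ss + (C₀ − C_ss) e^(−a t).
C(7.981) = 1.15619 + (3.36881)·e^(−0.0786573·7.981) = 1.15619 + (3.36881)·0.533784 = 2.95440 mg/L.

2.954 mg/L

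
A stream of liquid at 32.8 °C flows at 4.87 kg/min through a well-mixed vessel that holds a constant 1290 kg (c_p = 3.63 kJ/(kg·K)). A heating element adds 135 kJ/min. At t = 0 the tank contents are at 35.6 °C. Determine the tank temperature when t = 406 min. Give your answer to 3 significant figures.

Energy balance: M c_p dT/dt = ṁ c_p (T_in − T) + 135.
Rearrange: dT/dt = (T_ss − T)/τ with τ = M/ṁ = 264.89 min and T_ss = T_in + Q̇/(ṁ c_p) = 40.437 °C.
This is linear first-order; T(t) = T_ss + (T₀ − T_ss) e^(−t/τ).
T(406) = 40.437 + (-4.8366)·e^(−406/264.89) = 40.437 + (-4.8366)·0.21595 = 39.392 °C.

39.4 °C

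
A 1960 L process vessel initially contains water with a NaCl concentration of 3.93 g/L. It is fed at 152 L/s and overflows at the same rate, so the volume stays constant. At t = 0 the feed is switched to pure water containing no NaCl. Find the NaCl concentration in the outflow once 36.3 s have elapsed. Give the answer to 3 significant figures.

0.235 g/L

Accumulation = in − out for the solute gives V dC/dt = Q(C_in − C).
So dC/dt = (C_in − C)/τ with τ = V/Q = 1960/152 = 12.895 s.
This is linear first-order; C(t) = C_in + (C₀ − C_in) e^(−t/τ).
C(36.3) = 0 + (3.93 − 0)·e^(−36.3/12.895) = 0 + (3.9300)·0.059899 = 0.23540 g/L.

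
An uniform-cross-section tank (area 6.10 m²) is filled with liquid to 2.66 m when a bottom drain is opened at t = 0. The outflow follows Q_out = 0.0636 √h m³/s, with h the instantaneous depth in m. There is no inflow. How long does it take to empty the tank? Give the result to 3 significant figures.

Accumulation of liquid (constant cross-section A): A dh/dt = −0.0636 √h.
Separate and integrate: 2(√h − √h₀) = −(0.0636/A) t.
Set h = 0: 2√h₀ = (0.0636/A) t_empty ⇒ t_empty = 2A√h₀/0.0636.
t_empty = 2·6.10·√2.66/0.0636 = 12.200·1.6310/0.0636 = 312.86 s.

313 s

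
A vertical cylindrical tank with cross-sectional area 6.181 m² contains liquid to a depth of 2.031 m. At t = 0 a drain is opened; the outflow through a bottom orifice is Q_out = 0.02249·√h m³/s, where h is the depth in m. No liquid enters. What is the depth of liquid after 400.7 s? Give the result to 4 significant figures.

0.4846 m

A dh/dt = −Q_out = −0.02249 √h.
This is separable: 2 d(√h)/dt = −0.02249/A, so √h = √h₀ − (0.02249/(2A)) t.
√h = √2.031 − 0.02249·400.7/(2·6.181) = 1.42513 − 0.728987 = 0.696144.
h = 0.696144² = 0.484617 m.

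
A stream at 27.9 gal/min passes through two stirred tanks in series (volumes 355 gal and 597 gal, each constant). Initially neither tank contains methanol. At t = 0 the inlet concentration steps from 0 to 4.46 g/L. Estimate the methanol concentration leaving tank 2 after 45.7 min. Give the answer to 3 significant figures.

3.34 g/L

Species balance on tank i: dCᵢ/dt = (Cᵢ₋₁ − Cᵢ)/τᵢ with τᵢ = Vᵢ/Q.
τ₁ = 355/27.9 = 12.724 min; τ₂ = 597/27.9 = 21.398 min.
Solving the cascade with C₁(0)=C₂(0)=0 gives C₂(t) = C_in[1 − (τ₁ e^(−t/τ₁) − τ₂ e^(−t/τ₂))/(τ₁ − τ₂)].
At t = 45.7: e^(−t/τ₁) = 0.027553, e^(−t/τ₂) = 0.11816.
C₂ = 4.46·[1 − (12.724·0.027553 − 21.398·0.11816)/(-8.6738)] = 4.46·0.74893 = 3.3402 g/L.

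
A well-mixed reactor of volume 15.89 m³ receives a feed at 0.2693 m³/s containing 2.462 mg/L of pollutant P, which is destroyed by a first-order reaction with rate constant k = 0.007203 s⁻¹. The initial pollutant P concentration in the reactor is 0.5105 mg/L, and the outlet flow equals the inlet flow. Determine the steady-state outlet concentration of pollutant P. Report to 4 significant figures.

1.728 mg/L

Accumulation = in − out − consumed: V dC/dt = Q C_in − Q C − k V C.
At steady state: 0 = Q C_in − (Q + kV) C_ss, so C_ss = Q C_in/(Q + kV).
C_ss = 0.2693·2.462/(0.2693 + 0.007203·15.89) = 0.663017/0.383756 = 1.72771 mg/L.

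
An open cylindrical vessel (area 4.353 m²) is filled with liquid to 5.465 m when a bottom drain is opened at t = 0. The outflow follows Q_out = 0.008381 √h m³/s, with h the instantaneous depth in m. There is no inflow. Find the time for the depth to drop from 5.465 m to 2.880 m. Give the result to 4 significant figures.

665.5 s

Volume balance on the tank: A dh/dt = −0.008381 √h.
This is separable: 2 d(√h)/dt = −0.008381/A, so √h = √h₀ − (0.008381/(2A)) t.
t = 2A(√h₀ − √h)/0.008381 = 2·4.353·(√5.465 − √2.880)/0.008381
  = 8.70600 × (2.33773 − 1.69706) / 0.008381 = 665.522 s.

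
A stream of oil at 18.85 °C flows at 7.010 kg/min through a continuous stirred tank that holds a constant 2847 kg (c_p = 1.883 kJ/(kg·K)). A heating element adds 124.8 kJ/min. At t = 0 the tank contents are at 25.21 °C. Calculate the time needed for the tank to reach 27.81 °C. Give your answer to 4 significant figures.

744.7 min

M c_p dT/dt = ṁ c_p (T_in − T) + Q̇.
τ = M/ṁ = 406.134 min; T_ss = T_in + Q̇/(ṁ c_p) = 28.3047 °C.
T(t) = T_ss + (T₀ − T_ss) e^(−t/τ). Set T = 27.81:
e^(−t/τ) = (27.81 − 28.3047)/(25.21 − 28.3047) = 0.159845
t = −406.134 · ln(0.159845) = 744.667 min.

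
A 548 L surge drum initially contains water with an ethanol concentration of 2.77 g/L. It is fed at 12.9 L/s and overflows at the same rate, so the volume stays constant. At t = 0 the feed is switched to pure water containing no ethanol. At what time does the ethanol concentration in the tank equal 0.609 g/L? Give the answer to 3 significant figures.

Species balance: V dC/dt = Q(C_in − C) ⇒ τ = V/Q = 42.481 s.
C(t) = C_in + (C₀ − C_in) e^(−t/τ). Set C = 0.609 and solve for t:
e^(−t/τ) = (C − C_in)/(C₀ − C_in) = (0.609 − 0)/(2.77 − 0) = 0.21986
t = −τ ln(…) = 42.481 × 1.5148 = 64.349 s.

64.3 s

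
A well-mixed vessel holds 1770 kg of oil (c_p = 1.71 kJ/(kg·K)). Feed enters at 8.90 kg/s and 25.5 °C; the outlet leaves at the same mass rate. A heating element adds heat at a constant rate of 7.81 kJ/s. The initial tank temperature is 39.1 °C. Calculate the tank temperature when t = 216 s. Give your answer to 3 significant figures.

30.4 °C

Energy balance: M c_p dT/dt = ṁ c_p (T_in − T) + 7.81.
Rearrange: dT/dt = (T_ss − T)/τ with τ = M/ṁ = 198.88 s and T_ss = T_in + Q̇/(ṁ c_p) = 26.013 °C.
Solution: T(t) = T_ss + (T₀ − T_ss) e^(−t/τ).
T(216) = 26.013 + (13.087)·e^(−216/198.88) = 26.013 + (13.087)·0.33753 = 30.430 °C.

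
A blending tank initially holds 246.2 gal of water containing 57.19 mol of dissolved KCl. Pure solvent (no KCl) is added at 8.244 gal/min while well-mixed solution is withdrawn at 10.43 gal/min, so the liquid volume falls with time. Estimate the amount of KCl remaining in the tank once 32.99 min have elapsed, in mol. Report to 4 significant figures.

Total volume: dV/dt = Q_in − Q_out = -2.18600 gal/min, so V(t) = 246.2 − 2.18600 t and V(32.99) = 174.084 gal.
Solute balance: dm/dt = 0 − Q_out C = −Q_out m/V(t).
dm/m = −Q_out dt/(V₀ − 2.18600 t); integrating gives ln(m/m₀) = −(Q_out/(Q_in−Q_out)) ln(V/V₀).
m = m₀ (V₀/V)^(Q_out/(Q_in−Q_out)) = 57.19 × (246.2/174.084)^(-4.77127) = 10.9422 mol.

10.94 mol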